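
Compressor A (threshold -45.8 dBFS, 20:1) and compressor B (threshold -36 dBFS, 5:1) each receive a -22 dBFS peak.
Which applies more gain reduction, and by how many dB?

A: GR = 23.8 − 23.8/20 = 22.61 dB.
B: GR = 14 − 14/5 = 11.2 dB.
A reduces 11.41 dB more.

A, by 11.41 dB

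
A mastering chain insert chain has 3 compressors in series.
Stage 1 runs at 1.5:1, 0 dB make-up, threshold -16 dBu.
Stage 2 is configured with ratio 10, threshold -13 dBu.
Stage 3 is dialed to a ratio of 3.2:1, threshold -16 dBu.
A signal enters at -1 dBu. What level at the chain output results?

Stage 1: 15 dB above -16 dBu, reduced 1.5:1 to 10 dB above → -6 dBu.
Stage 2: overshoot 7 dB → 7/10 = 0.7 dB → -12.3 dBu.
Stage 3: 3.7 dB above -16 dBu, reduced 3.2:1 to 1.15625 dB above → -14.84375 dBu.

-14.84375 dBu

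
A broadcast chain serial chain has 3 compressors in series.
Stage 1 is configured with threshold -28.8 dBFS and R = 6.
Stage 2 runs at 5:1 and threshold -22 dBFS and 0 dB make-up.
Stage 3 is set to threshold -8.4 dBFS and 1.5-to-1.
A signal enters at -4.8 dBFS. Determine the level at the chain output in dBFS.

Stage 1: -4.8 dBFS is 24 dB over -28.8 dBFS; at 6:1 that becomes 4 dB over, giving -24.8 dBFS.
Stage 2: -24.8 dBFS ≤ -22 dBFS, so stage 2 doesn't engage; output -24.8 dBFS.
Stage 3: -24.8 dBFS ≤ -8.4 dBFS, so stage 3 doesn't engage; output -24.8 dBFS.

-24.8 dBFS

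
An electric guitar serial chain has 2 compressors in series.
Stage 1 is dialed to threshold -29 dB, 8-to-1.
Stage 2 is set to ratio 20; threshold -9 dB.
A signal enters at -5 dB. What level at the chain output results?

-26 dB

Stage 1: overshoot 24 dB → 24/8 = 3 dB → -26 dB.
Stage 2: -26 dB ≤ -9 dB, so stage 2 doesn't engage; output -26 dB.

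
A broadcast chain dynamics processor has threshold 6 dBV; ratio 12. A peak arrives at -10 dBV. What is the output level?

-10 dBV

-10 dBV is 16 dB below the 6 dBV threshold, so no gain reduction is applied.
Output = input = -10 dBV.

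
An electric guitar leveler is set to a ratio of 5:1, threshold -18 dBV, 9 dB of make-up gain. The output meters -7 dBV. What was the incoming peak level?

Stripping the +9 dB make-up gives -16 dBV at the gain stage.
The compressed level sits -16 − (-18) = 2 dB over threshold.
Input overshoot = R × output overshoot = 10 dB → input = -18 + 10 = -8 dBV.

-8 dBV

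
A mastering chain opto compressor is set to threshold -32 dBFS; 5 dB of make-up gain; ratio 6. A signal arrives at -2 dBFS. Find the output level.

-22 dBFS

The input is 30 dB above the -32 dBFS threshold.
The 30 dB excess becomes 5 dB after 6:1 reduction.
That puts the output at -27 dBFS; make-up adds 5 dB, giving -22 dBFS.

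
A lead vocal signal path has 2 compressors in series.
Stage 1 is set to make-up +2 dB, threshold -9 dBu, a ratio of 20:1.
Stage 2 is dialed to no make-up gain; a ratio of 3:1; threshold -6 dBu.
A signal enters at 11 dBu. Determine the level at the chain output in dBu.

-6 dBu

Stage 1: 11 dBu is 20 dB over -9 dBu; at 20:1 that becomes 1 dB over, giving -8 dBu; +2 dB make-up → -6 dBu.
Stage 2: -6 dBu ≤ -6 dBu, so stage 2 doesn't engage; output -6 dBu.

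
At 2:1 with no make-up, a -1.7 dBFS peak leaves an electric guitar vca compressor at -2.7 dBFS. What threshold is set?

-3.7 dBFS

Gain reduction = -1.7 − (-2.7) = 1 dB; output overshoot = GR / (R − 1) = 1 / 1 = 1 dB.
Threshold = output − output overshoot = -2.7 − 1 = -3.7 dBFS.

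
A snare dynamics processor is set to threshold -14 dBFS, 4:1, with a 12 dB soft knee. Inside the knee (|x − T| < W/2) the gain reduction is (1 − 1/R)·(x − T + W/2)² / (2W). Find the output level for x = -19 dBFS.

x − T + W/2 = -19 − (-14) + 6 = 1.
GR = (1 − 1/4) × 1² / 24 = 0.75 × 1 / 24 = 0.03125 dB.
Output = -19 − 0.03125 = -19.03125 dBFS.

-19.03125 dBFS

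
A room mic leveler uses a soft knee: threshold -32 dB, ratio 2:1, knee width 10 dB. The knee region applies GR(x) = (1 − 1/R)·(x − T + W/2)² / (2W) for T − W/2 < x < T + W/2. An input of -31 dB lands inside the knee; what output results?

x − T + W/2 = -31 − (-32) + 5 = 6.
GR = (1 − 1/2) × 6² / 20 = 0.5 × 36 / 20 = 0.9 dB.
Output = -31 − 0.9 = -31.9 dB.

-31.9 dB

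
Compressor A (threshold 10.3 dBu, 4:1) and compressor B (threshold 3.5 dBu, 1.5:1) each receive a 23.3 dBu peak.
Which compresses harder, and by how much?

A, by 3.15 dB

A: GR = 13 − 13/4 = 9.75 dB.
B: GR = 19.8 − 19.8/1.5 = 6.6 dB.
A applies 3.15 dB more gain reduction.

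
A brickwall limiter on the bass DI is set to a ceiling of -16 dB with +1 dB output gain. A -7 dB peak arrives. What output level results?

-15 dB

A brickwall limiter is an ∞:1 compressor: any input above the ceiling is clamped to -16 dB.
Output gain then adds 1 dB: -16 + 1 = -15 dB.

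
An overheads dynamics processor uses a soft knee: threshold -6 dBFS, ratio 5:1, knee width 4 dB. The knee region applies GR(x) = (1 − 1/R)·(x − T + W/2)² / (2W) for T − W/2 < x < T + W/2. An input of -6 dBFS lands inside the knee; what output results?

-6.4 dBFS

x − T + W/2 = -6 − (-6) + 2 = 2.
GR = (1 − 1/5) × 2² / 8 = 0.8 × 4 / 8 = 0.4 dB.
Output = -6 − 0.4 = -6.4 dBFS.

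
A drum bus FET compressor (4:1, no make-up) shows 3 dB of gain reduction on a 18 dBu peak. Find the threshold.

Gain reduction = 18 − 15 = 3 dB; output overshoot = GR / (R − 1) = 3 / 3 = 1 dB.
Threshold = output − output overshoot = 15 − 1 = 14 dBu.

14 dBu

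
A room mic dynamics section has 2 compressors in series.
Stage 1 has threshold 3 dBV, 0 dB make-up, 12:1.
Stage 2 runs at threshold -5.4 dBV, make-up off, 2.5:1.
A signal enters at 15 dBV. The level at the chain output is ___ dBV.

-1.64 dBV

Stage 1: 15 dBV is 12 dB over 3 dBV; at 12:1 that becomes 1 dB over, giving 4 dBV.
Stage 2: 9.4 dB above -5.4 dBV, reduced 2.5:1 to 3.76 dB above → -1.64 dBV.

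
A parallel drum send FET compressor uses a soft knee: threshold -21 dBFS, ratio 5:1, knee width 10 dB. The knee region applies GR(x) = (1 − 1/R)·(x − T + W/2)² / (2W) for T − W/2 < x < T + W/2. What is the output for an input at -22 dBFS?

x − T + W/2 = -22 − (-21) + 5 = 4.
GR = (1 − 1/5) × 4² / 20 = 0.8 × 16 / 20 = 0.64 dB.
Output = -22 − 0.64 = -22.64 dBFS.

-22.64 dBFS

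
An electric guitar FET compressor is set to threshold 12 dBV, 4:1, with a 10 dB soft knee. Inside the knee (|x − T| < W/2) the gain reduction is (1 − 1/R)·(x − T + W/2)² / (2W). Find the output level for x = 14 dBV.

12.1625 dBV

x − T + W/2 = 14 − 12 + 5 = 7.
GR = (1 − 1/4) × 7² / 20 = 0.75 × 49 / 20 = 1.8375 dB.
Output = 14 − 1.8375 = 12.1625 dBV.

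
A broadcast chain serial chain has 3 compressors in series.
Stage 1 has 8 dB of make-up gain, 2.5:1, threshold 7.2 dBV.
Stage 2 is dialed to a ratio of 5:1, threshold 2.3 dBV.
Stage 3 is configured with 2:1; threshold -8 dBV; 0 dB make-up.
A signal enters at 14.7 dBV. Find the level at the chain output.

Stage 1: overshoot 7.5 dB → 7.5/2.5 = 3 dB → 10.2 dBV; +8 dB make-up → 18.2 dBV.
Stage 2: overshoot 15.9 dB → 15.9/5 = 3.18 dB → 5.48 dBV.
Stage 3: 13.48 dB above -8 dBV, reduced 2:1 to 6.74 dB above → -1.26 dBV.

-1.26 dBV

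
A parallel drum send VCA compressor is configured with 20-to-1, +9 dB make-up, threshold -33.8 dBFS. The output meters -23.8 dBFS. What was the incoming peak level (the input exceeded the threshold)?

-13.8 dBFS

Before make-up, the level was -23.8 − 9 = -32.8 dBFS.
The compressed level sits -32.8 − (-33.8) = 1 dB over threshold.
Input overshoot = R × output overshoot = 20 dB → input = -33.8 + 20 = -13.8 dBFS.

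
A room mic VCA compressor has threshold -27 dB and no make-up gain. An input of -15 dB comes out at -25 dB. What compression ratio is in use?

6:1

Input overshoot = -15 − (-27) = 12 dB; output overshoot = -25 − (-27) = 2 dB.
Ratio = 12 / 2 = 6.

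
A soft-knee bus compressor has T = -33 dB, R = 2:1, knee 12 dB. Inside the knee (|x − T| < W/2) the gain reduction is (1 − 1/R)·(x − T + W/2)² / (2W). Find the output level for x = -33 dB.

-33.75 dB

x − T + W/2 = -33 − (-33) + 6 = 6.
GR = (1 − 1/2) × 6² / 24 = 0.5 × 36 / 24 = 0.75 dB.
Output = -33 − 0.75 = -33.75 dB.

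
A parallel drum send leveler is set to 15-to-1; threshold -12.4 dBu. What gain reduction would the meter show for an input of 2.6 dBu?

14 dB

2.6 dBu exceeds the threshold by 15 dB.
After 15:1 compression the overshoot becomes 15/15 = 1 dB.
Gain reduction = 15 − 1 = 14 dB.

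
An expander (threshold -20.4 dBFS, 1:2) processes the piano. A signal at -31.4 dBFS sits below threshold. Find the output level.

-42.4 dBFS

Below threshold, a 1:2 expander applies gain = (2−1)×(T − x) of attenuation.
(2−1) × 11 = 11 dB, so output = -31.4 − 11 = -42.4 dBFS.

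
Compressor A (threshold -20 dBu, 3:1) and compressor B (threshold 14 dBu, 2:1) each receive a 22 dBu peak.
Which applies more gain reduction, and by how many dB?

A, by 24 dB

A: GR = 42 − 42/3 = 28 dB.
B: GR = 8 − 8/2 = 4 dB.
A applies 24 dB more gain reduction.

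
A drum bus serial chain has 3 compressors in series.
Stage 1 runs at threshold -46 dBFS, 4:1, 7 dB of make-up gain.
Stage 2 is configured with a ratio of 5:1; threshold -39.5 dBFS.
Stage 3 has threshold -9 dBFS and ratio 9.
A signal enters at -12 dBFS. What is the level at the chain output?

-37.7 dBFS

Stage 1: overshoot 34 dB → 34/4 = 8.5 dB → -37.5 dBFS; +7 dB make-up → -30.5 dBFS.
Stage 2: 9 dB above -39.5 dBFS, reduced 5:1 to 1.8 dB above → -37.7 dBFS.
Stage 3: -37.7 dBFS ≤ -9 dBFS, so stage 3 doesn't engage; output -37.7 dBFS.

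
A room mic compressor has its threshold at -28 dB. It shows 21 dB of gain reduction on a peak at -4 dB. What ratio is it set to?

8:1

Input overshoot = -4 − (-28) = 24 dB.
Output overshoot = 24 − 21 = 3 dB.
Ratio = input overshoot / output overshoot = 24 / 3 = 8.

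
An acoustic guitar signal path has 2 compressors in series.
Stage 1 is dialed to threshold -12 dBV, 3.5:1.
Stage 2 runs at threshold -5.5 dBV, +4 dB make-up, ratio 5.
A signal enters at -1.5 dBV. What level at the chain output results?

Stage 1: overshoot 10.5 dB → 10.5/3.5 = 3 dB → -9 dBV.
Stage 2: -9 dBV ≤ -5.5 dBV, so stage 2 doesn't engage; make-up brings it to -5 dBV.

-5 dBV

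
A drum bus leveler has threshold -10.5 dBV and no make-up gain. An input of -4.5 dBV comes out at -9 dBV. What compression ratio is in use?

4:1

Input overshoot = -4.5 − (-10.5) = 6 dB; output overshoot = -9 − (-10.5) = 1.5 dB.
Ratio = 6 / 1.5 = 4.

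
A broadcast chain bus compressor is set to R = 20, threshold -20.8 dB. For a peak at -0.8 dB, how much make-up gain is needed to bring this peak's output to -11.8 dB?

8 dB

The peak compresses to -20.8 + 20/20 = -19.8 dB.
To reach -11.8 dB requires -11.8 − (-19.8) = 8 dB of make-up.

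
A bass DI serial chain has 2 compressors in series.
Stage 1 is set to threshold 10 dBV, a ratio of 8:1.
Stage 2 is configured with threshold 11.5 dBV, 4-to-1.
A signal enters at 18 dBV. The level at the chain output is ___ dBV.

Stage 1: overshoot 8 dB → 8/8 = 1 dB → 11 dBV.
Stage 2: 11 dBV is at or below the 11.5 dBV threshold — no compression; output 11 dBV.

11 dBV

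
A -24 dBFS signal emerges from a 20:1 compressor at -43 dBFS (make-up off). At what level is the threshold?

Input is 20 dB above T (since output overshoot × R = input overshoot: (-43 − T)·20 = -24 − T gives T = -44 dBFS).
Check: -44 + (-24 − (-44))/20 = -44 + 1 = -43 dBFS. ✓

-44 dBFS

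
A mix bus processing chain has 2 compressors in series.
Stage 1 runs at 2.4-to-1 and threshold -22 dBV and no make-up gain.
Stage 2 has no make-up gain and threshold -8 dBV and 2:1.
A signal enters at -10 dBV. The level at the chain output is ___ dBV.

-17 dBV

Stage 1: overshoot 12 dB → 12/2.4 = 5 dB → -17 dBV.
Stage 2: -17 dBV ≤ -8 dBV, so stage 2 doesn't engage; output -17 dBV.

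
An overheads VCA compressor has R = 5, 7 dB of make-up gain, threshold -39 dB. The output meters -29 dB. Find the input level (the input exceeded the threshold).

-24 dB

Before make-up, the level was -29 − 7 = -36 dB.
The compressed level sits -36 − (-39) = 3 dB over threshold.
Before 5:1 compression the overshoot was 3 × 5 = 15 dB, so input = -39 + 15 = -24 dB.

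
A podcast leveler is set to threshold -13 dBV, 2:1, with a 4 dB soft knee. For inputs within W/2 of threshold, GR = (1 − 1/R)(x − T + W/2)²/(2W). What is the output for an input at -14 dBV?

x − T + W/2 = -14 − (-13) + 2 = 1.
GR = (1 − 1/2) × 1² / 8 = 0.5 × 1 / 8 = 0.0625 dB.
Output = -14 − 0.0625 = -14.0625 dBV.

-14.0625 dBV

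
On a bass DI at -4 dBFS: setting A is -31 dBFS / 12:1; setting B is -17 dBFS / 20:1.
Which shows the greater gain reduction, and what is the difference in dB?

A: GR = 27 − 27/12 = 24.75 dB.
B: GR = 13 − 13/20 = 12.35 dB.
A applies 12.4 dB more gain reduction.

A, by 12.4 dB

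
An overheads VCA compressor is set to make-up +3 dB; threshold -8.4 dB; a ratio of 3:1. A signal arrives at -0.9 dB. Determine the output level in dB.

Overshoot: -0.9 − (-8.4) = 7.5 dB.
The 7.5 dB excess becomes 2.5 dB after 3:1 reduction.
That puts the output at -5.9 dB; make-up adds 3 dB, giving -2.9 dB.

-2.9 dB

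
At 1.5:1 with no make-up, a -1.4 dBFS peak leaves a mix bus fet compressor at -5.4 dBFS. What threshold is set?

Gain reduction = -1.4 − (-5.4) = 4 dB; output overshoot = GR / (R − 1) = 4 / 0.5 = 8 dB.
Threshold = output − output overshoot = -5.4 − 8 = -13.4 dBFS.

-13.4 dBFS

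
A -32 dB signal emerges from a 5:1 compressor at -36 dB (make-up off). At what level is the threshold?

-37 dB

Let T be the threshold. Output overshoot = (input overshoot)/R, so -36 − T = (-32 − T)/5.
5·(-36 − T) = -32 − T → 4·T = -180 − (-32) = -148.
T = -148/4 = -37 dB.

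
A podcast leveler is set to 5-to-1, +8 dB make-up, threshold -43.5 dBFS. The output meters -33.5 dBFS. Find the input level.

Stripping the +8 dB make-up gives -41.5 dBFS at the gain stage.
The compressed level sits -41.5 − (-43.5) = 2 dB over threshold.
Undo the ratio: input overshoot = 2 × 5 = 10 dB, giving input = -33.5 dBFS.

-33.5 dBFS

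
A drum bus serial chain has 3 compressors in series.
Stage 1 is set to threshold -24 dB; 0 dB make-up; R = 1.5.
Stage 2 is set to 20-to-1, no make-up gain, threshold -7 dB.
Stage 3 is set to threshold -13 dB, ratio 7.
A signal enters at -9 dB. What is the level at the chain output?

-14 dB

Stage 1: overshoot 15 dB → 15/1.5 = 10 dB → -14 dB.
Stage 2: below threshold (-14 ≤ -7); passes unchanged; output -14 dB.
Stage 3: -14 dB is at or below the -13 dB threshold — no compression; output -14 dB.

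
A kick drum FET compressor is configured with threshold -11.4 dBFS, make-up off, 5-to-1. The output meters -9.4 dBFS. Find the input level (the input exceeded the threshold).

-1.4 dBFS

The compressed level sits -9.4 − (-11.4) = 2 dB over threshold.
Input overshoot = R × output overshoot = 10 dB → input = -11.4 + 10 = -1.4 dBFS.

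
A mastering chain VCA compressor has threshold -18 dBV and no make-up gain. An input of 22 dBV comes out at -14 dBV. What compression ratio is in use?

Input overshoot = 22 − (-18) = 40 dB; output overshoot = -14 − (-18) = 4 dB.
Ratio = 40 / 4 = 10.

10:1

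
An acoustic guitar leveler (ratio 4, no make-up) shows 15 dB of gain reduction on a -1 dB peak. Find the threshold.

-21 dB

Let T be the threshold. Output overshoot = (input overshoot)/R, so -16 − T = (-1 − T)/4.
4·(-16 − T) = -1 − T → 3·T = -64 − (-1) = -63.
T = -63/3 = -21 dB.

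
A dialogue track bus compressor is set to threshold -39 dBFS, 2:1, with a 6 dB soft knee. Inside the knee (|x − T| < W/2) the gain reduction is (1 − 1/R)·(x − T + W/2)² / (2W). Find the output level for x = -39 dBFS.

x − T + W/2 = -39 − (-39) + 3 = 3.
GR = (1 − 1/2) × 3² / 12 = 0.5 × 9 / 12 = 0.375 dB.
Output = -39 − 0.375 = -39.375 dBFS.

-39.375 dBFS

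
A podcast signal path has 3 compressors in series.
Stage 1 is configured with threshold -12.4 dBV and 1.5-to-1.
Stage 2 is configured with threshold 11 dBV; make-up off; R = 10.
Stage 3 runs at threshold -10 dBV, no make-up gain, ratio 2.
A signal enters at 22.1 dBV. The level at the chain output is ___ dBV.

0.3 dBV

Stage 1: overshoot 34.5 dB → 34.5/1.5 = 23 dB → 10.6 dBV.
Stage 2: 10.6 dBV ≤ 11 dBV, so stage 2 doesn't engage; output 10.6 dBV.
Stage 3: 20.6 dB above -10 dBV, reduced 2:1 to 10.3 dB above → 0.3 dBV.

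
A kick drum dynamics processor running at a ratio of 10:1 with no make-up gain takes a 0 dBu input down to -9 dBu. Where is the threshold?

Input is 10 dB above T (since output overshoot × R = input overshoot: (-9 − T)·10 = 0 − T gives T = -10 dBu).
Check: -10 + (0 − (-10))/10 = -10 + 1 = -9 dBu. ✓

-10 dBu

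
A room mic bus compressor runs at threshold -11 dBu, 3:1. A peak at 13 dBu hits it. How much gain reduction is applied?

16 dB

Overshoot = 13 − (-11) = 24 dB.
At 3:1, output sits 24/3 = 8 dB above threshold.
GR = overshoot in − overshoot out = 24 − 8 = 16 dB.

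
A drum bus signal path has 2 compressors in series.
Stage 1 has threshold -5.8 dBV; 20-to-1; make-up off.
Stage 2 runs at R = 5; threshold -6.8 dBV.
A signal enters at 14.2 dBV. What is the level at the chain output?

Stage 1: 14.2 dBV is 20 dB over -5.8 dBV; at 20:1 that becomes 1 dB over, giving -4.8 dBV.
Stage 2: -4.8 dBV is 2 dB over -6.8 dBV; at 5:1 that becomes 0.4 dB over, giving -6.4 dBV.

-6.4 dBV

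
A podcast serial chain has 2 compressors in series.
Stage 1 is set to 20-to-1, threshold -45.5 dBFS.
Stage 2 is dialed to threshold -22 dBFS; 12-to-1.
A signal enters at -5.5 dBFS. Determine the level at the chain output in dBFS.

Stage 1: overshoot 40 dB → 40/20 = 2 dB → -43.5 dBFS.
Stage 2: -43.5 dBFS is at or below the -22 dBFS threshold — no compression; output -43.5 dBFS.

-43.5 dBFS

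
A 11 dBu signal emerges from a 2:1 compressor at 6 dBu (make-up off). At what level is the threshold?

1 dBu

Input is 10 dB above T (since output overshoot × R = input overshoot: (6 − T)·2 = 11 − T gives T = 1 dBu).
Check: 1 + (11 − 1)/2 = 1 + 5 = 6 dBu. ✓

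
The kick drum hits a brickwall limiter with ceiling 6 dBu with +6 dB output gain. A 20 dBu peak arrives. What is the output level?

12 dBu

At ∞:1, everything above 6 dBu is held at the ceiling.
Output gain then adds 6 dB: 6 + 6 = 12 dBu.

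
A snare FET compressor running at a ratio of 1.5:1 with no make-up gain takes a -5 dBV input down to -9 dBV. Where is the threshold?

-17 dBV

Let T be the threshold. Output overshoot = (input overshoot)/R, so -9 − T = (-5 − T)/1.5.
1.5·(-9 − T) = -5 − T → 0.5·T = -13.5 − (-5) = -8.5.
T = -8.5/0.5 = -17 dBV.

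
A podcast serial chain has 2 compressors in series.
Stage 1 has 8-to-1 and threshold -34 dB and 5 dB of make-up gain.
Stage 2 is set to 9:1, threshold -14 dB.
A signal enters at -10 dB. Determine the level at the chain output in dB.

-26 dB

Stage 1: -10 dB is 24 dB over -34 dB; at 8:1 that becomes 3 dB over, giving -31 dB; +5 dB make-up → -26 dB.
Stage 2: -26 dB ≤ -14 dB, so stage 2 doesn't engage; output -26 dB.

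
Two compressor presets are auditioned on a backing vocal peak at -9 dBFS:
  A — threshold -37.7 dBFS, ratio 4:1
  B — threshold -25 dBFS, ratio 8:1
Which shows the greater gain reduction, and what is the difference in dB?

A: overshoot 28.7 dB → output overshoot 7.175 dB → GR 21.525 dB.
B: overshoot 16 dB → output overshoot 2 dB → GR 14 dB.
A reduces 7.525 dB more.

A, by 7.525 dB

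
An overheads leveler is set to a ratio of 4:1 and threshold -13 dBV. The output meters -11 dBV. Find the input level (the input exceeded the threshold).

Post-compression overshoot = -11 − (-13) = 2 dB.
Input overshoot = R × output overshoot = 8 dB → input = -13 + 8 = -5 dBV.

-5 dBV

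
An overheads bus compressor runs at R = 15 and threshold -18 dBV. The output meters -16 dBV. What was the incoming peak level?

Post-compression overshoot = -16 − (-18) = 2 dB.
Undo the ratio: input overshoot = 2 × 15 = 30 dB, giving input = 12 dBV.

12 dBV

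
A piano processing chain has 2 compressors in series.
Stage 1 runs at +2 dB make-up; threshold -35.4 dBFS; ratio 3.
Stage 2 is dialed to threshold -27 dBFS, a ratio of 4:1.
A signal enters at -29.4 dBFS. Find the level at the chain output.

-31.4 dBFS

Stage 1: overshoot 6 dB → 6/3 = 2 dB → -33.4 dBFS; +2 dB make-up → -31.4 dBFS.
Stage 2: below threshold (-31.4 ≤ -27); passes unchanged; output -31.4 dBFS.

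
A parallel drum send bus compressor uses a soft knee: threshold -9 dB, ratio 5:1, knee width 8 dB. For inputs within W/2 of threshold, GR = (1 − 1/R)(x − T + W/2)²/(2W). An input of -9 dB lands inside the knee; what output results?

x − T + W/2 = -9 − (-9) + 4 = 4.
GR = (1 − 1/5) × 4² / 16 = 0.8 × 16 / 16 = 0.8 dB.
Output = -9 − 0.8 = -9.8 dB.

-9.8 dB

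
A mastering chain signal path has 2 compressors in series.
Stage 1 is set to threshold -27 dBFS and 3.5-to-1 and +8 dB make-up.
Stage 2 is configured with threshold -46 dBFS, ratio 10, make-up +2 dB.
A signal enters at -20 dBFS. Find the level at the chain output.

-41.1 dBFS

Stage 1: -20 dBFS is 7 dB over -27 dBFS; at 3.5:1 that becomes 2 dB over, giving -25 dBFS; +8 dB make-up → -17 dBFS.
Stage 2: overshoot 29 dB → 29/10 = 2.9 dB → -43.1 dBFS; +2 dB make-up → -41.1 dBFS.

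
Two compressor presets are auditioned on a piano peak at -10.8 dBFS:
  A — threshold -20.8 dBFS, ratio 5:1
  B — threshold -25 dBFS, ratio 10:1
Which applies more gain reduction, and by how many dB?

B, by 4.78 dB

A: 10 dB over, compressed to 2 dB over, so 8 dB of GR.
B: 14.2 dB over, compressed to 1.42 dB over, so 12.78 dB of GR.
B applies 4.78 dB more gain reduction.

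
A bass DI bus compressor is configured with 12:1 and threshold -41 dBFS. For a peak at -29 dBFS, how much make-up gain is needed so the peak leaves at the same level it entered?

Without make-up, output = threshold + overshoot/12 = -41 + 1 = -40 dBFS.
Gap to target: 11 dB.

11 dB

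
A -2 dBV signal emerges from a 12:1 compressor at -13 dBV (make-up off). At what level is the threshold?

-14 dBV

Gain reduction = -2 − (-13) = 11 dB; output overshoot = GR / (R − 1) = 11 / 11 = 1 dB.
Threshold = output − output overshoot = -13 − 1 = -14 dBV.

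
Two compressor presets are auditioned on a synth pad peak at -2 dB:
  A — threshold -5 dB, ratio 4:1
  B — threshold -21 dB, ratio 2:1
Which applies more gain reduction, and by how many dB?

B, by 7.25 dB

A: 3 dB over, compressed to 0.75 dB over, so 2.25 dB of GR.
B: 19 dB over, compressed to 9.5 dB over, so 9.5 dB of GR.
B reduces 7.25 dB more.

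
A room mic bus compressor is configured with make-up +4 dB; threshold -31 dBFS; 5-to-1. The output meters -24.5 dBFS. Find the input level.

-18.5 dBFS

Remove make-up: -24.5 − 4 = -28.5 dBFS.
The compressed level sits -28.5 − (-31) = 2.5 dB over threshold.
Undo the ratio: input overshoot = 2.5 × 5 = 12.5 dB, giving input = -18.5 dBFS.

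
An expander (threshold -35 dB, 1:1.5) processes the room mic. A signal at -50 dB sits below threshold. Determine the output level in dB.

-57.5 dB

Below threshold, a 1:1.5 expander applies gain = (1.5−1)×(T − x) of attenuation.
(1.5−1) × 15 = 7.5 dB, so output = -50 − 7.5 = -57.5 dB.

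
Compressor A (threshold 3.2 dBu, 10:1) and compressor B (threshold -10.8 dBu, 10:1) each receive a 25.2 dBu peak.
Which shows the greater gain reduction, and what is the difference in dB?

A: overshoot 22 dB → output overshoot 2.2 dB → GR 19.8 dB.
B: overshoot 36 dB → output overshoot 3.6 dB → GR 32.4 dB.
Difference: 12.6 dB in favour of B.

B, by 12.6 dB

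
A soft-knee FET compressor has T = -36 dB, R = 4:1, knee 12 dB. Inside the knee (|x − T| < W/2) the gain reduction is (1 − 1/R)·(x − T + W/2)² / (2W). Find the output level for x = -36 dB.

x − T + W/2 = -36 − (-36) + 6 = 6.
GR = (1 − 1/4) × 6² / 24 = 0.75 × 36 / 24 = 1.125 dB.
Output = -36 − 1.125 = -37.125 dB.

-37.125 dB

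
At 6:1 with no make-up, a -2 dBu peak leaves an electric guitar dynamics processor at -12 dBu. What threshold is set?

Gain reduction = -2 − (-12) = 10 dB; output overshoot = GR / (R − 1) = 10 / 5 = 2 dB.
Threshold = output − output overshoot = -12 − 2 = -14 dBu.

-14 dBu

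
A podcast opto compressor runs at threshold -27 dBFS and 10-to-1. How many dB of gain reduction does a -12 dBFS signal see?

The signal is 15 dB above threshold.
At 10:1, output sits 15/10 = 1.5 dB above threshold.
So the signal is attenuated by 15 − 1.5 = 13.5 dB.

13.5 dB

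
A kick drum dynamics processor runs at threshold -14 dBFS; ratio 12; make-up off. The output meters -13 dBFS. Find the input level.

The compressed level sits -13 − (-14) = 1 dB over threshold.
Input overshoot = R × output overshoot = 12 dB → input = -14 + 12 = -2 dBFS.

-2 dBFS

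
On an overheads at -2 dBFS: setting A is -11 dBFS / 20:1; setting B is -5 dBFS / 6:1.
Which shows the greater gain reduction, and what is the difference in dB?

A, by 6.05 dB

A: 9 dB over, compressed to 0.45 dB over, so 8.55 dB of GR.
B: 3 dB over, compressed to 0.5 dB over, so 2.5 dB of GR.
Difference: 6.05 dB in favour of A.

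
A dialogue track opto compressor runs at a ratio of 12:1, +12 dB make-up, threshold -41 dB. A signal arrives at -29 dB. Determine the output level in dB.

-29 dB sits 12 dB over threshold.
12:1 compression reduces that to 12/12 = 1 dB over.
That puts the output at -40 dB; make-up adds 12 dB, giving -28 dB.

-28 dB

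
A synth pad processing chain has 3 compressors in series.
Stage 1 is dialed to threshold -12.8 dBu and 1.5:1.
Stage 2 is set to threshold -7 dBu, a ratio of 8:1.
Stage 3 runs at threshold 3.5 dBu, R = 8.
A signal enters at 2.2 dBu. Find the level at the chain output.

Stage 1: 2.2 dBu is 15 dB over -12.8 dBu; at 1.5:1 that becomes 10 dB over, giving -2.8 dBu.
Stage 2: overshoot 4.2 dB → 4.2/8 = 0.525 dB → -6.475 dBu.
Stage 3: -6.475 dBu is at or below the 3.5 dBu threshold — no compression; output -6.475 dBu.

-6.475 dBu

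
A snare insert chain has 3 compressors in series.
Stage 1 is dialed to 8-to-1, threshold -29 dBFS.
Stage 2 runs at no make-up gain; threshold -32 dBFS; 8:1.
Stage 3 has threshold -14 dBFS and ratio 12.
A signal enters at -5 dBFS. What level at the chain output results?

Stage 1: 24 dB above -29 dBFS, reduced 8:1 to 3 dB above → -26 dBFS.
Stage 2: -26 dBFS is 6 dB over -32 dBFS; at 8:1 that becomes 0.75 dB over, giving -31.25 dBFS.
Stage 3: below threshold (-31.25 ≤ -14); passes unchanged; output -31.25 dBFS.

-31.25 dBFS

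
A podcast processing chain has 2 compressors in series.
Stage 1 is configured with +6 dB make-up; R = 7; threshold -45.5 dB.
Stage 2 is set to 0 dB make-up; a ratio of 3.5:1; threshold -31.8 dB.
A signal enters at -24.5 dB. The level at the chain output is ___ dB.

-36.5 dB

Stage 1: overshoot 21 dB → 21/7 = 3 dB → -42.5 dB; +6 dB make-up → -36.5 dB.
Stage 2: -36.5 dB is at or below the -31.8 dB threshold — no compression; output -36.5 dB.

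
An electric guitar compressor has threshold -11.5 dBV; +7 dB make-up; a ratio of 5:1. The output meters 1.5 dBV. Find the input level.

Stripping the +7 dB make-up gives -5.5 dBV at the gain stage.
That's 6 dB above the -11.5 dBV threshold.
Undo the ratio: input overshoot = 6 × 5 = 30 dB, giving input = 18.5 dBV.

18.5 dBV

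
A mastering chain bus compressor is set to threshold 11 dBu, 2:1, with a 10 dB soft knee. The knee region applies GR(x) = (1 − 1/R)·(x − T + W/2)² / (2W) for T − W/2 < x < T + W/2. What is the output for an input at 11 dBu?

10.375 dBu

x − T + W/2 = 11 − 11 + 5 = 5.
GR = (1 − 1/2) × 5² / 20 = 0.5 × 25 / 20 = 0.625 dB.
Output = 11 − 0.625 = 10.375 dBu.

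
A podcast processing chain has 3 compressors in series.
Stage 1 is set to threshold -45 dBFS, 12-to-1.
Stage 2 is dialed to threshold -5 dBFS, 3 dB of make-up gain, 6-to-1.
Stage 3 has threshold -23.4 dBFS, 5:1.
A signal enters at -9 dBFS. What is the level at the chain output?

-39 dBFS

Stage 1: 36 dB above -45 dBFS, reduced 12:1 to 3 dB above → -42 dBFS.
Stage 2: below threshold (-42 ≤ -5); passes unchanged; make-up brings it to -39 dBFS.
Stage 3: below threshold (-39 ≤ -23.4); passes unchanged; output -39 dBFS.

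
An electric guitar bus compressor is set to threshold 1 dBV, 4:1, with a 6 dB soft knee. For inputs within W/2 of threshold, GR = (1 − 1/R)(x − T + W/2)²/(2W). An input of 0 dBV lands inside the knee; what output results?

x − T + W/2 = 0 − 1 + 3 = 2.
GR = (1 − 1/4) × 2² / 12 = 0.75 × 4 / 12 = 0.25 dB.
Output = 0 − 0.25 = -0.25 dBV.

-0.25 dBV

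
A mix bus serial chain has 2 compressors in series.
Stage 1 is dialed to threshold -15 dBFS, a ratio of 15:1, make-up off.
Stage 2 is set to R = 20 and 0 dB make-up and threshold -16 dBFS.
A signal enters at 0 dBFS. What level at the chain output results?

Stage 1: 15 dB above -15 dBFS, reduced 15:1 to 1 dB above → -14 dBFS.
Stage 2: 2 dB above -16 dBFS, reduced 20:1 to 0.1 dB above → -15.9 dBFS.

-15.9 dBFS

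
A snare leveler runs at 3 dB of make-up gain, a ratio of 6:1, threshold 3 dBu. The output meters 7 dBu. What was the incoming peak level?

Before make-up, the level was 7 − 3 = 4 dBu.
That's 1 dB above the 3 dBu threshold.
Before 6:1 compression the overshoot was 1 × 6 = 6 dB, so input = 3 + 6 = 9 dBu.

9 dBu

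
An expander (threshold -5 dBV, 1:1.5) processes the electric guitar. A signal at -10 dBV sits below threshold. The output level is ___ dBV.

-12.5 dBV

Undershoot = (-5) − (-10) = 5 dB.
At 1:1.5, that expands to 7.5 dB under threshold.
Output = -5 − 7.5 = -12.5 dBV.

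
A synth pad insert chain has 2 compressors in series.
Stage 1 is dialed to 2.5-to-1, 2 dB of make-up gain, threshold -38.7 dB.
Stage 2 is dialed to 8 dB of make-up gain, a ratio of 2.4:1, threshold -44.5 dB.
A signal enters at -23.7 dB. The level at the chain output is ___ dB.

-30.75 dB

Stage 1: -23.7 dB is 15 dB over -38.7 dB; at 2.5:1 that becomes 6 dB over, giving -32.7 dB; +2 dB make-up → -30.7 dB.
Stage 2: -30.7 dB is 13.8 dB over -44.5 dB; at 2.4:1 that becomes 5.75 dB over, giving -38.75 dB; +8 dB make-up → -30.75 dB.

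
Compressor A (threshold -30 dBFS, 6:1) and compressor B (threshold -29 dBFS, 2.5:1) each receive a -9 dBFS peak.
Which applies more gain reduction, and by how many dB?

A: overshoot 21 dB → output overshoot 3.5 dB → GR 17.5 dB.
B: overshoot 20 dB → output overshoot 8 dB → GR 12 dB.
A applies 5.5 dB more gain reduction.

A, by 5.5 dB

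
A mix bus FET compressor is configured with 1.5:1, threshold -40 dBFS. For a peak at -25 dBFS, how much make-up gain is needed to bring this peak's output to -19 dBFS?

Overshoot 15 dB → 15/1.5 = 10 dB after compression, so the compressed level is -40 + 10 = -30 dBFS.
Make-up = target − compressed = -19 − (-30) = 11 dB.

11 dB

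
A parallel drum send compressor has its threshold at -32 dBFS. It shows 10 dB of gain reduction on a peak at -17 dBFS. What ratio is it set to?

Input overshoot = -17 − (-32) = 15 dB.
Output overshoot = 15 − 10 = 5 dB.
Ratio = input overshoot / output overshoot = 15 / 5 = 3.

3:1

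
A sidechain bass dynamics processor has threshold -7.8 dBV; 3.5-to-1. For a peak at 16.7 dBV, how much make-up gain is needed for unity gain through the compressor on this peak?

17.5 dB

Overshoot 24.5 dB → 24.5/3.5 = 7 dB after compression, so the compressed level is -7.8 + 7 = -0.8 dBV.
Make-up = target − compressed = 16.7 − (-0.8) = 17.5 dB.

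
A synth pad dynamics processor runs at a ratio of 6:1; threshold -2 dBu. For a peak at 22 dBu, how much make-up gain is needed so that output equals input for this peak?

The peak compresses to -2 + 24/6 = 2 dBu.
To reach 22 dBu requires 22 − 2 = 20 dB of make-up.

20 dB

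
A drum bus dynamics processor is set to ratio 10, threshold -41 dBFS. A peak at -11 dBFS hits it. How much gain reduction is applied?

The signal is 30 dB above threshold.
After 10:1 compression the overshoot becomes 30/10 = 3 dB.
GR = overshoot in − overshoot out = 30 − 3 = 27 dB.

27 dB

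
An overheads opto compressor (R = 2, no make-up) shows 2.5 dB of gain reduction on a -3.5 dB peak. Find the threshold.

-8.5 dB

Input is 5 dB above T (since output overshoot × R = input overshoot: (-6 − T)·2 = -3.5 − T gives T = -8.5 dB).
Check: -8.5 + (-3.5 − (-8.5))/2 = -8.5 + 2.5 = -6 dB. ✓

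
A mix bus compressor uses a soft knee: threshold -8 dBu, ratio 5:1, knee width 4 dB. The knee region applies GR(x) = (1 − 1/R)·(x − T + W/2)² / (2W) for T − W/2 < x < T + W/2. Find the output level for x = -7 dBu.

x − T + W/2 = -7 − (-8) + 2 = 3.
GR = (1 − 1/5) × 3² / 8 = 0.8 × 9 / 8 = 0.9 dB.
Output = -7 − 0.9 = -7.9 dBu.

-7.9 dBu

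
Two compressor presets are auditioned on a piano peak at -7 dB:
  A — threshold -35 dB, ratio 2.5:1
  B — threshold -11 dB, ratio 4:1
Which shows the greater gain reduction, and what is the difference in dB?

A: GR = 28 − 28/2.5 = 16.8 dB.
B: GR = 4 − 4/4 = 3 dB.
A applies 13.8 dB more gain reduction.

A, by 13.8 dB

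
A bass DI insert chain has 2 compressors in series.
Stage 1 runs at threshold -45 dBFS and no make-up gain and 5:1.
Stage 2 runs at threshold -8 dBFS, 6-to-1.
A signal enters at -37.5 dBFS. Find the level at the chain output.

Stage 1: 7.5 dB above -45 dBFS, reduced 5:1 to 1.5 dB above → -43.5 dBFS.
Stage 2: below threshold (-43.5 ≤ -8); passes unchanged; output -43.5 dBFS.

-43.5 dBFS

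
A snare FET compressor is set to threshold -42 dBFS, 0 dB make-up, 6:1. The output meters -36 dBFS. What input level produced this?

Post-compression overshoot = -36 − (-42) = 6 dB.
Before 6:1 compression the overshoot was 6 × 6 = 36 dB, so input = -42 + 36 = -6 dBFS.

-6 dBFS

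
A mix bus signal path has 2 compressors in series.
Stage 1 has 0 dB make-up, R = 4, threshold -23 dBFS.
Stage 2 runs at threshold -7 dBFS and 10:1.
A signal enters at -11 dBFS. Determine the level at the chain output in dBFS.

-20 dBFS

Stage 1: 12 dB above -23 dBFS, reduced 4:1 to 3 dB above → -20 dBFS.
Stage 2: -20 dBFS ≤ -7 dBFS, so stage 2 doesn't engage; output -20 dBFS.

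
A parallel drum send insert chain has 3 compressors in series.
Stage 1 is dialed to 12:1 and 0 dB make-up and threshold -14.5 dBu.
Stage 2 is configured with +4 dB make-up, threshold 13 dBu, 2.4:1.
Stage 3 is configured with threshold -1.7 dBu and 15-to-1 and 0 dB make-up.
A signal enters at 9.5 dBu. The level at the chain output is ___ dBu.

-8.5 dBu

Stage 1: 9.5 dBu is 24 dB over -14.5 dBu; at 12:1 that becomes 2 dB over, giving -12.5 dBu.
Stage 2: below threshold (-12.5 ≤ 13); passes unchanged; make-up brings it to -8.5 dBu.
Stage 3: -8.5 dBu ≤ -1.7 dBu, so stage 3 doesn't engage; output -8.5 dBu.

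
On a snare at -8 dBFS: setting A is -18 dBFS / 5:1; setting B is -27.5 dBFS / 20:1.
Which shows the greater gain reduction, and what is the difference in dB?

B, by 10.525 dB

A: GR = 10 − 10/5 = 8 dB.
B: GR = 19.5 − 19.5/20 = 18.525 dB.
B applies 10.525 dB more gain reduction.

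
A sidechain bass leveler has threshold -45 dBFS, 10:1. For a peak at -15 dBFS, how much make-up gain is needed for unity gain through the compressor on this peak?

Without make-up, output = threshold + overshoot/10 = -45 + 3 = -42 dBFS.
Gap to target: 27 dB.

27 dB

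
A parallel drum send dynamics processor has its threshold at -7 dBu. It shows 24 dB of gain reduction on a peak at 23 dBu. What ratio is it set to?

Input overshoot = 23 − (-7) = 30 dB.
Output overshoot = 30 − 24 = 6 dB.
Ratio = input overshoot / output overshoot = 30 / 6 = 5.

5:1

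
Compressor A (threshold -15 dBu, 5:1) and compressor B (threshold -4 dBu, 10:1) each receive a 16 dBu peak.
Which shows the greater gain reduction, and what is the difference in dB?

A, by 6.8 dB

A: GR = 31 − 31/5 = 24.8 dB.
B: GR = 20 − 20/10 = 18 dB.
A reduces 6.8 dB more.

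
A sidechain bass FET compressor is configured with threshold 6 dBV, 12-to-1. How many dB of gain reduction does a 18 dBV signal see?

Overshoot = 18 − 6 = 12 dB.
At 12:1, output sits 12/12 = 1 dB above threshold.
GR = overshoot in − overshoot out = 12 − 1 = 11 dB.

11 dB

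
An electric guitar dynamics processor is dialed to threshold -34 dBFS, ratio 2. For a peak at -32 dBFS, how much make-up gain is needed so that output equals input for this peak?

The peak compresses to -34 + 2/2 = -33 dBFS.
To reach -32 dBFS requires -32 − (-33) = 1 dB of make-up.

1 dB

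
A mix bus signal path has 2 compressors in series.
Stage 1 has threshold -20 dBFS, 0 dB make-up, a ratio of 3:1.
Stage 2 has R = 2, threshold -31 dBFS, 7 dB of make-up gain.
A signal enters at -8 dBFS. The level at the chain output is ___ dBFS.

Stage 1: overshoot 12 dB → 12/3 = 4 dB → -16 dBFS.
Stage 2: overshoot 15 dB → 15/2 = 7.5 dB → -23.5 dBFS; +7 dB make-up → -16.5 dBFS.

-16.5 dBFS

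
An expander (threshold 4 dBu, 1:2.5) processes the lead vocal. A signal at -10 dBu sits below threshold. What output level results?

-31 dBu

The input is 14 dB below the 4 dBu threshold.
A 1:2.5 expander multiplies undershoot by 2.5: 14 × 2.5 = 35 dB below threshold.
Output = 4 − 35 = -31 dBu.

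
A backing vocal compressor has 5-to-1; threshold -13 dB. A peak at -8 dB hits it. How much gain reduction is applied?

4 dB

Overshoot = -8 − (-13) = 5 dB.
At 5:1, output sits 5/5 = 1 dB above threshold.
Gain reduction = 5 − 1 = 4 dB.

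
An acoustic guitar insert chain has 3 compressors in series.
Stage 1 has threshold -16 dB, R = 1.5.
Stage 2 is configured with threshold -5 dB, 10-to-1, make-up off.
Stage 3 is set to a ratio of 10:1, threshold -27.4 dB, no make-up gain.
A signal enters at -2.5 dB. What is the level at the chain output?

Stage 1: -2.5 dB is 13.5 dB over -16 dB; at 1.5:1 that becomes 9 dB over, giving -7 dB.
Stage 2: -7 dB is at or below the -5 dB threshold — no compression; output -7 dB.
Stage 3: -7 dB is 20.4 dB over -27.4 dB; at 10:1 that becomes 2.04 dB over, giving -25.36 dB.

-25.36 dB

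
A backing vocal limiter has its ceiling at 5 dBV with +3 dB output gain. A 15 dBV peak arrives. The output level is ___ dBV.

8 dBV

At ∞:1, everything above 5 dBV is held at the ceiling.
Output gain then adds 3 dB: 5 + 3 = 8 dBV.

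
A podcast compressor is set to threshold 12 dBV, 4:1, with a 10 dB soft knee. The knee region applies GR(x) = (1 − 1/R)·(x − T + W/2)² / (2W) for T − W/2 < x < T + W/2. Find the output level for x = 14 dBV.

x − T + W/2 = 14 − 12 + 5 = 7.
GR = (1 − 1/4) × 7² / 20 = 0.75 × 49 / 20 = 1.8375 dB.
Output = 14 − 1.8375 = 12.1625 dBV.

12.1625 dBV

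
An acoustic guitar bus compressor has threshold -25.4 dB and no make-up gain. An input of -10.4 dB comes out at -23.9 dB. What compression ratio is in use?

10:1

Input overshoot = -10.4 − (-25.4) = 15 dB; output overshoot = -23.9 − (-25.4) = 1.5 dB.
Ratio = 15 / 1.5 = 10.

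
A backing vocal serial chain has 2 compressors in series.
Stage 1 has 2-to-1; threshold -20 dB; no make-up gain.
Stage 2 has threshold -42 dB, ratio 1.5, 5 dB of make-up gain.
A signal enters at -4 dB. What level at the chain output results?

Stage 1: 16 dB above -20 dB, reduced 2:1 to 8 dB above → -12 dB.
Stage 2: overshoot 30 dB → 30/1.5 = 20 dB → -22 dB; +5 dB make-up → -17 dB.

-17 dB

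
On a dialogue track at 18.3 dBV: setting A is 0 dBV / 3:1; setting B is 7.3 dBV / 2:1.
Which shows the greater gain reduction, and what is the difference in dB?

A: GR = 18.3 − 18.3/3 = 12.2 dB.
B: GR = 11 − 11/2 = 5.5 dB.
Difference: 6.7 dB in favour of A.

A, by 6.7 dB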